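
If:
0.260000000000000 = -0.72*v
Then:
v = -0.36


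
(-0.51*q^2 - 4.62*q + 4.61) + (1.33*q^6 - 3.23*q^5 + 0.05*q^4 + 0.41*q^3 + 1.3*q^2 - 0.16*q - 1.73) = 1.33*q^6 - 3.23*q^5 + 0.05*q^4 + 0.41*q^3 + 0.79*q^2 - 4.78*q + 2.88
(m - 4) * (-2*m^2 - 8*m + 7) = -2*m^3 + 39*m - 28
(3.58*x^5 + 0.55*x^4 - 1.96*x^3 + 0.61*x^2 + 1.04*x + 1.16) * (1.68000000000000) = 6.0144*x^5 + 0.924*x^4 - 3.2928*x^3 + 1.0248*x^2 + 1.7472*x + 1.9488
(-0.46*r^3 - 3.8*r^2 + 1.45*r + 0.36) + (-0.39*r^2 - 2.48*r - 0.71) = -0.46*r^3 - 4.19*r^2 - 1.03*r - 0.35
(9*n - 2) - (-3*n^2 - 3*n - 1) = 3*n^2 + 12*n - 1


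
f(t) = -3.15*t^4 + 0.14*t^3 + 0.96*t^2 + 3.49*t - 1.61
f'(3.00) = -327.17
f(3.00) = -233.87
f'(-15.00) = 42594.19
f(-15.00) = -159779.21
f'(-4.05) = 839.62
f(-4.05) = -856.78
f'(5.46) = -2024.42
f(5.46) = -2730.65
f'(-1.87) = 83.76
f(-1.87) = -44.21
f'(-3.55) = 565.68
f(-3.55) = -508.46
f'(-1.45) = 40.00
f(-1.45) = -19.00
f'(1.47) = -32.80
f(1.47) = -8.67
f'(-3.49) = 537.51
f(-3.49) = -475.37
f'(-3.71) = 645.56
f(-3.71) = -605.26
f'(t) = -12.6*t^3 + 0.42*t^2 + 1.92*t + 3.49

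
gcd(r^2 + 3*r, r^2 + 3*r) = r^2 + 3*r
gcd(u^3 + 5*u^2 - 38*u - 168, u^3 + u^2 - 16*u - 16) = u + 4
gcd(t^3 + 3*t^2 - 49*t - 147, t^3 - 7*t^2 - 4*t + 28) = t - 7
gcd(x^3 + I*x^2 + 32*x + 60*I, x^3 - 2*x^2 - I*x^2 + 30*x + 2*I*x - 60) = x^2 - I*x + 30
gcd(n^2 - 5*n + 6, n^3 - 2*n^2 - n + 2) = n - 2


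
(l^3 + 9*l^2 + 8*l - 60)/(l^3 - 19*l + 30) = (l + 6)/(l - 3)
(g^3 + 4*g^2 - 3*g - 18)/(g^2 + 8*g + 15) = (g^2 + g - 6)/(g + 5)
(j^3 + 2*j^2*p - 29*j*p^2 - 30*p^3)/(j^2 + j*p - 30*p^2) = j + p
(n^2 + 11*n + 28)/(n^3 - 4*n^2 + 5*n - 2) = (n^2 + 11*n + 28)/(n^3 - 4*n^2 + 5*n - 2)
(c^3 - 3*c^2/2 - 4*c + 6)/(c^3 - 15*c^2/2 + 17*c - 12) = (c + 2)/(c - 4)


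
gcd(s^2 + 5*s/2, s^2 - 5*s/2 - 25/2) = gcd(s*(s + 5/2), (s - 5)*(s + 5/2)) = s + 5/2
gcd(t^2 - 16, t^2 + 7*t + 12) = t + 4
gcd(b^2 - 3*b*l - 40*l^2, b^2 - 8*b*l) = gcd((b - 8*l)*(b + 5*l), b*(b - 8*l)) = b - 8*l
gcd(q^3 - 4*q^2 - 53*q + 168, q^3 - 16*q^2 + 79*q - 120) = q^2 - 11*q + 24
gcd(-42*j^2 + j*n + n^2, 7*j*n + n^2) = 7*j + n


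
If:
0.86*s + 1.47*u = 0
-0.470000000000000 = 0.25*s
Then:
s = -1.88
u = 1.10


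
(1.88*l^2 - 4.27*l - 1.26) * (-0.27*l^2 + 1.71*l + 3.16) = -0.5076*l^4 + 4.3677*l^3 - 1.0207*l^2 - 15.6478*l - 3.9816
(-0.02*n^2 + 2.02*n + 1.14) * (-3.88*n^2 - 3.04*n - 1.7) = 0.0776*n^4 - 7.7768*n^3 - 10.53*n^2 - 6.8996*n - 1.938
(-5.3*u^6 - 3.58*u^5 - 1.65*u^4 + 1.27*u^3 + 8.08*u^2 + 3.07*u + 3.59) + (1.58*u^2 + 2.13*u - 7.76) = -5.3*u^6 - 3.58*u^5 - 1.65*u^4 + 1.27*u^3 + 9.66*u^2 + 5.2*u - 4.17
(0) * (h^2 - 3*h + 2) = 0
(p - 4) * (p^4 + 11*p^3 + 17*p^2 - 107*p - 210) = p^5 + 7*p^4 - 27*p^3 - 175*p^2 + 218*p + 840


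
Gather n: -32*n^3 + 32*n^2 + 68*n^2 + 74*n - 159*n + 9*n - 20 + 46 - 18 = -32*n^3 + 100*n^2 - 76*n + 8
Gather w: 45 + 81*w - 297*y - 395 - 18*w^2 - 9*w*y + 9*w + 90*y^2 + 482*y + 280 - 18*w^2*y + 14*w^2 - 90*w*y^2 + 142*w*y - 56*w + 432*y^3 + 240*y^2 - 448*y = w^2*(-18*y - 4) + w*(-90*y^2 + 133*y + 34) + 432*y^3 + 330*y^2 - 263*y - 70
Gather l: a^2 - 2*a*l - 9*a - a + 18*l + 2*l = a^2 - 10*a + l*(20 - 2*a)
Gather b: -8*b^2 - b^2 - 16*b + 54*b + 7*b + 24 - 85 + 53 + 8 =-9*b^2 + 45*b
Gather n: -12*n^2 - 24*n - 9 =-12*n^2 - 24*n - 9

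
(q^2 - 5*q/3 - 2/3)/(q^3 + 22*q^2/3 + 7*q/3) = (q - 2)/(q*(q + 7))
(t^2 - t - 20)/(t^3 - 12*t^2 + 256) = (t - 5)/(t^2 - 16*t + 64)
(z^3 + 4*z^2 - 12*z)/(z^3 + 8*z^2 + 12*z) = (z - 2)/(z + 2)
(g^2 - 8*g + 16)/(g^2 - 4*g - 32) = (-g^2 + 8*g - 16)/(-g^2 + 4*g + 32)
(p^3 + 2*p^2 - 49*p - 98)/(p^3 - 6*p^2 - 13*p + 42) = (p^2 + 9*p + 14)/(p^2 + p - 6)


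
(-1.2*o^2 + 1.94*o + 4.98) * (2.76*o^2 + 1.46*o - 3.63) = -3.312*o^4 + 3.6024*o^3 + 20.9332*o^2 + 0.228600000000001*o - 18.0774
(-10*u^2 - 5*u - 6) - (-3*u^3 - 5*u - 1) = 3*u^3 - 10*u^2 - 5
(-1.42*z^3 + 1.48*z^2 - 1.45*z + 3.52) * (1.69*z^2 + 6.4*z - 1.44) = -2.3998*z^5 - 6.5868*z^4 + 9.0663*z^3 - 5.4624*z^2 + 24.616*z - 5.0688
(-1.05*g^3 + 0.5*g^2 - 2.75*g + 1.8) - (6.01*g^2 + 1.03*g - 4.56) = -1.05*g^3 - 5.51*g^2 - 3.78*g + 6.36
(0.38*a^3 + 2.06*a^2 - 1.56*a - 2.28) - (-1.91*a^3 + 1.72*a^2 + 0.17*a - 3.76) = 2.29*a^3 + 0.34*a^2 - 1.73*a + 1.48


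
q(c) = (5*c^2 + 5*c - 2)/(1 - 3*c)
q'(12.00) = -1.67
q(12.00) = -22.23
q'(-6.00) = -1.66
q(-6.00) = 7.79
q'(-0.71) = -1.60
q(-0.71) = -0.97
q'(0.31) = 134.39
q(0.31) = 0.44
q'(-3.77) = -1.66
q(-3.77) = 4.08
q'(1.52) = -1.61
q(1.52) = -4.82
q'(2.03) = -1.64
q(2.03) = -5.65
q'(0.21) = 3.20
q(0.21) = -1.97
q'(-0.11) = -1.29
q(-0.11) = -1.87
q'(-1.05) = -1.63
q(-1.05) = -0.42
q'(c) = (10*c + 5)/(1 - 3*c) + 3*(5*c^2 + 5*c - 2)/(1 - 3*c)^2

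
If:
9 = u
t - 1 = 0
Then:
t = 1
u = 9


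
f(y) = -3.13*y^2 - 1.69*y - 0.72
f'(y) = -6.26*y - 1.69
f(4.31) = -66.15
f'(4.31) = -28.67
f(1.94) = -15.78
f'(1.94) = -13.83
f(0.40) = -1.90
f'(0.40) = -4.19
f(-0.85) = -1.54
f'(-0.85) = 3.63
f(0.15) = -1.04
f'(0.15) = -2.63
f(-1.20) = -3.20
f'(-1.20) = 5.82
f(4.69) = -77.49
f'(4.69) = -31.05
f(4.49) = -71.41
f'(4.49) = -29.80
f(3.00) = -33.96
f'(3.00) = -20.47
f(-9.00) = -239.04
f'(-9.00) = 54.65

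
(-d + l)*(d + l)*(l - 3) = -d^2*l + 3*d^2 + l^3 - 3*l^2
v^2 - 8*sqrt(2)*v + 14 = (v - 7*sqrt(2))*(v - sqrt(2))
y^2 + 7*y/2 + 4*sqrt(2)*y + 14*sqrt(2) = (y + 7/2)*(y + 4*sqrt(2))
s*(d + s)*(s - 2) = d*s^2 - 2*d*s + s^3 - 2*s^2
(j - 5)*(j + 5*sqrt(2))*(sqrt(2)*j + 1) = sqrt(2)*j^3 - 5*sqrt(2)*j^2 + 11*j^2 - 55*j + 5*sqrt(2)*j - 25*sqrt(2)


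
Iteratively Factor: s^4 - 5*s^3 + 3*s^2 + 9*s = (s - 3)*(s^3 - 2*s^2 - 3*s) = (s - 3)^2*(s^2 + s) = s*(s - 3)^2*(s + 1)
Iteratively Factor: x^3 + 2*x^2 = (x + 2)*(x^2) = x*(x + 2)*(x)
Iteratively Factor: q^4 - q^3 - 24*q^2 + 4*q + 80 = (q + 2)*(q^3 - 3*q^2 - 18*q + 40) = (q - 2)*(q + 2)*(q^2 - q - 20) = (q - 5)*(q - 2)*(q + 2)*(q + 4)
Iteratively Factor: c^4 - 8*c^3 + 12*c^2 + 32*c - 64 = (c - 4)*(c^3 - 4*c^2 - 4*c + 16) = (c - 4)^2*(c^2 - 4) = (c - 4)^2*(c + 2)*(c - 2)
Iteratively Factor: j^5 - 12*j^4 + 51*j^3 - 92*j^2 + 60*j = (j - 2)*(j^4 - 10*j^3 + 31*j^2 - 30*j) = (j - 3)*(j - 2)*(j^3 - 7*j^2 + 10*j) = (j - 3)*(j - 2)^2*(j^2 - 5*j) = j*(j - 3)*(j - 2)^2*(j - 5)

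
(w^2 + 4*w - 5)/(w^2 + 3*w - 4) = (w + 5)/(w + 4)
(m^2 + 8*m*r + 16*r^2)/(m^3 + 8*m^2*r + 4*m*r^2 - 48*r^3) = (-m - 4*r)/(-m^2 - 4*m*r + 12*r^2)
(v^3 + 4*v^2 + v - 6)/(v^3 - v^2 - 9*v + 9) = (v + 2)/(v - 3)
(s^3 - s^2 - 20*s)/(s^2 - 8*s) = (s^2 - s - 20)/(s - 8)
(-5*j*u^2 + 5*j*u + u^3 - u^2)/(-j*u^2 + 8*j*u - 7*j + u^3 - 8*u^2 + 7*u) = u*(-5*j + u)/(-j*u + 7*j + u^2 - 7*u)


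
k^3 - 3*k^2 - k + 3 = (k - 3)*(k - 1)*(k + 1)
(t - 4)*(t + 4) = t^2 - 16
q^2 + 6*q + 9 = (q + 3)^2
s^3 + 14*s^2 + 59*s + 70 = (s + 2)*(s + 5)*(s + 7)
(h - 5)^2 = h^2 - 10*h + 25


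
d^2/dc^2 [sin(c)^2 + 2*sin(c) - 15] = -2*sin(c) + 2*cos(2*c)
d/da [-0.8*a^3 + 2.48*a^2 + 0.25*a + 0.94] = -2.4*a^2 + 4.96*a + 0.25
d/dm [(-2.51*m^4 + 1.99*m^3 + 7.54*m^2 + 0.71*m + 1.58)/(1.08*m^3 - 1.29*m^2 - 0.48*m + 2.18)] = (-2.7108*m^6 + 6.4758*m^5 - 7.0959*m^4 - 25.3312*m^3 + 5.1921*m^2 + 36.9508*m + 2.3062)/(1.1664*m^6 - 2.7864*m^5 + 0.6273*m^4 + 5.9472*m^3 - 5.394*m^2 - 2.0928*m + 4.7524)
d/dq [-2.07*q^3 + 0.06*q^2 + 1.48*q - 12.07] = -6.21*q^2 + 0.12*q + 1.48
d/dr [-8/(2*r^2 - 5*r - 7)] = 8*(4*r - 5)/(-2*r^2 + 5*r + 7)^2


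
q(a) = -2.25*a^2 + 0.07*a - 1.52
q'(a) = 0.07 - 4.5*a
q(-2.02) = -10.84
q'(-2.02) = 9.16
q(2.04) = -10.74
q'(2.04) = -9.11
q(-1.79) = -8.85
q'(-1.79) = 8.12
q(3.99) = -37.06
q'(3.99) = -17.88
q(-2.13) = -11.88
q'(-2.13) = 9.66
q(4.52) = -47.17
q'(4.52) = -20.27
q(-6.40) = -94.13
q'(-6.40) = 28.87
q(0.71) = -2.60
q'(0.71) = -3.12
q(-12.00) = -326.36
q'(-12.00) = 54.07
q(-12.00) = -326.36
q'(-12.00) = 54.07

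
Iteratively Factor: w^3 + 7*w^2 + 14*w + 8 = (w + 4)*(w^2 + 3*w + 2) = (w + 2)*(w + 4)*(w + 1)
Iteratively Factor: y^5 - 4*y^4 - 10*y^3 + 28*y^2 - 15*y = (y - 1)*(y^4 - 3*y^3 - 13*y^2 + 15*y) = (y - 5)*(y - 1)*(y^3 + 2*y^2 - 3*y) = y*(y - 5)*(y - 1)*(y^2 + 2*y - 3) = y*(y - 5)*(y - 1)*(y + 3)*(y - 1)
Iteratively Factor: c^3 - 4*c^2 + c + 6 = (c + 1)*(c^2 - 5*c + 6) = (c - 2)*(c + 1)*(c - 3)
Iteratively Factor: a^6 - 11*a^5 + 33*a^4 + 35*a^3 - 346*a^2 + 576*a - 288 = (a + 3)*(a^5 - 14*a^4 + 75*a^3 - 190*a^2 + 224*a - 96) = (a - 4)*(a + 3)*(a^4 - 10*a^3 + 35*a^2 - 50*a + 24) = (a - 4)*(a - 2)*(a + 3)*(a^3 - 8*a^2 + 19*a - 12) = (a - 4)^2*(a - 2)*(a + 3)*(a^2 - 4*a + 3) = (a - 4)^2*(a - 2)*(a - 1)*(a + 3)*(a - 3)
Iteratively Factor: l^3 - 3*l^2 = (l - 3)*(l^2) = l*(l - 3)*(l)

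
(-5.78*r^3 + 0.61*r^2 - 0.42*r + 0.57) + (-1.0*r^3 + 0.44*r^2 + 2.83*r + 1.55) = -6.78*r^3 + 1.05*r^2 + 2.41*r + 2.12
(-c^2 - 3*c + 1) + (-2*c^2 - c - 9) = -3*c^2 - 4*c - 8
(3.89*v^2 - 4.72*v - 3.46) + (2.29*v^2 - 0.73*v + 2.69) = 6.18*v^2 - 5.45*v - 0.77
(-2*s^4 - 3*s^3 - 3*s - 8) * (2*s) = -4*s^5 - 6*s^4 - 6*s^2 - 16*s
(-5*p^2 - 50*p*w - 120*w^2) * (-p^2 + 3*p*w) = 5*p^4 + 35*p^3*w - 30*p^2*w^2 - 360*p*w^3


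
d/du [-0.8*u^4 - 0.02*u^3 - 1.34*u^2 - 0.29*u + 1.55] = -3.2*u^3 - 0.06*u^2 - 2.68*u - 0.29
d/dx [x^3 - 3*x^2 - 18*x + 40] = 3*x^2 - 6*x - 18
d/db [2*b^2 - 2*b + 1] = 4*b - 2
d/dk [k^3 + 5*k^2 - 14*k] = 3*k^2 + 10*k - 14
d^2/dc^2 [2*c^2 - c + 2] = 4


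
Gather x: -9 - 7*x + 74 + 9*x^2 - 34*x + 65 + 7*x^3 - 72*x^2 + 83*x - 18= 7*x^3 - 63*x^2 + 42*x + 112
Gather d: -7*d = -7*d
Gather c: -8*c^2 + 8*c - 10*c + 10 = -8*c^2 - 2*c + 10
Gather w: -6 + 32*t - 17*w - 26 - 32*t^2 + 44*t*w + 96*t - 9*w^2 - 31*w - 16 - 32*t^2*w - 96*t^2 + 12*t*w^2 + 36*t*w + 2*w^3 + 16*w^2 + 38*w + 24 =-128*t^2 + 128*t + 2*w^3 + w^2*(12*t + 7) + w*(-32*t^2 + 80*t - 10) - 24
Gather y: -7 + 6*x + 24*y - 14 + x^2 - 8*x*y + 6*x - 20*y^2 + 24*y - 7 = x^2 + 12*x - 20*y^2 + y*(48 - 8*x) - 28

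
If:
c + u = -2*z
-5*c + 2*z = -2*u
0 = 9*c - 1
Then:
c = 1/9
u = 2/3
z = -7/18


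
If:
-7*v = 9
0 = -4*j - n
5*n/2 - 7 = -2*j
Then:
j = -7/8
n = 7/2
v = -9/7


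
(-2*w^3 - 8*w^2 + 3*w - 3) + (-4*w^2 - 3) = -2*w^3 - 12*w^2 + 3*w - 6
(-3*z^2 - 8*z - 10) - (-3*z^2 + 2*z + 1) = -10*z - 11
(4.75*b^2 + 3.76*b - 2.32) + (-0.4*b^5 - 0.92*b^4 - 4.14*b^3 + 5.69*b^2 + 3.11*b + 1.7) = -0.4*b^5 - 0.92*b^4 - 4.14*b^3 + 10.44*b^2 + 6.87*b - 0.62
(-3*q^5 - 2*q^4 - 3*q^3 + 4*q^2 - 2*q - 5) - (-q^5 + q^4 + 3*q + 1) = -2*q^5 - 3*q^4 - 3*q^3 + 4*q^2 - 5*q - 6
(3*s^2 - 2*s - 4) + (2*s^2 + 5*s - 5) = 5*s^2 + 3*s - 9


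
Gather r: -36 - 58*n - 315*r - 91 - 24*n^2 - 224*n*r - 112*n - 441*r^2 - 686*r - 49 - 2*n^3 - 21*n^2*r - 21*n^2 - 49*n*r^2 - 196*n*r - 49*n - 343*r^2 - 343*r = -2*n^3 - 45*n^2 - 219*n + r^2*(-49*n - 784) + r*(-21*n^2 - 420*n - 1344) - 176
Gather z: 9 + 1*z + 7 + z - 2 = 2*z + 14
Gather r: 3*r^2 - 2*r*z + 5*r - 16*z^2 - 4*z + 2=3*r^2 + r*(5 - 2*z) - 16*z^2 - 4*z + 2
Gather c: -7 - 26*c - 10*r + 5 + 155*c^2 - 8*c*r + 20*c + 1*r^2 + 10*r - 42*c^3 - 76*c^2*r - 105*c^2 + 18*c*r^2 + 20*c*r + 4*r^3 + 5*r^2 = -42*c^3 + c^2*(50 - 76*r) + c*(18*r^2 + 12*r - 6) + 4*r^3 + 6*r^2 - 2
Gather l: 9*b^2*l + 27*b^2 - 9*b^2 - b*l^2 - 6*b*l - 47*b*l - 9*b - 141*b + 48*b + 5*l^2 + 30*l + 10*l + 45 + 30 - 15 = 18*b^2 - 102*b + l^2*(5 - b) + l*(9*b^2 - 53*b + 40) + 60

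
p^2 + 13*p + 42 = (p + 6)*(p + 7)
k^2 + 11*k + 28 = (k + 4)*(k + 7)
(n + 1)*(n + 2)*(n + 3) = n^3 + 6*n^2 + 11*n + 6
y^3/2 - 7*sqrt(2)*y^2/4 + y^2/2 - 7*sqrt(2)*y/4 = y*(y/2 + 1/2)*(y - 7*sqrt(2)/2)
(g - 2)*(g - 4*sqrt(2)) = g^2 - 4*sqrt(2)*g - 2*g + 8*sqrt(2)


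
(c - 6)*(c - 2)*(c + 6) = c^3 - 2*c^2 - 36*c + 72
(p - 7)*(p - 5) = p^2 - 12*p + 35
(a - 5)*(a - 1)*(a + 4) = a^3 - 2*a^2 - 19*a + 20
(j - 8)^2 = j^2 - 16*j + 64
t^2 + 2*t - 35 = (t - 5)*(t + 7)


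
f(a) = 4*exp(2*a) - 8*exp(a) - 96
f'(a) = 8*exp(2*a) - 8*exp(a)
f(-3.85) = -96.17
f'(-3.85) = -0.17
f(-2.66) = -96.54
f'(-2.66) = -0.52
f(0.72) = -95.55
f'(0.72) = 17.33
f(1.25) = -75.19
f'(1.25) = 69.54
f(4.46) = 29132.46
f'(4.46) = 59148.81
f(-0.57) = -99.24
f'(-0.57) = -1.97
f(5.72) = 369332.81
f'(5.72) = 741296.86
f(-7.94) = -96.00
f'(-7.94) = -0.00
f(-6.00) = -96.02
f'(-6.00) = -0.02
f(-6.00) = -96.02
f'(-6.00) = -0.02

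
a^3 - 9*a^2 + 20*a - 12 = (a - 6)*(a - 2)*(a - 1)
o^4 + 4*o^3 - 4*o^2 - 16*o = o*(o - 2)*(o + 2)*(o + 4)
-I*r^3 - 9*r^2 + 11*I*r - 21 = (r - 7*I)*(r - 3*I)*(-I*r + 1)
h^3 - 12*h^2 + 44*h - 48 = (h - 6)*(h - 4)*(h - 2)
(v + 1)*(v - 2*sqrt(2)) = v^2 - 2*sqrt(2)*v + v - 2*sqrt(2)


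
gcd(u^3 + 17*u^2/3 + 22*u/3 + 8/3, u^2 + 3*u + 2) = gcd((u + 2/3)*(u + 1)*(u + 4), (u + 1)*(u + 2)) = u + 1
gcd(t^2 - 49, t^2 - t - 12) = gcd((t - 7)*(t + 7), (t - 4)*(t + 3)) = 1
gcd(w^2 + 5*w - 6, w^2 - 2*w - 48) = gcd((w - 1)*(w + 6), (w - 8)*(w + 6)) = w + 6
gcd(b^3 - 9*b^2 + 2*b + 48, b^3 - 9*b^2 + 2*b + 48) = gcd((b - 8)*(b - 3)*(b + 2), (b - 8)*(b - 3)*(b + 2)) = b^3 - 9*b^2 + 2*b + 48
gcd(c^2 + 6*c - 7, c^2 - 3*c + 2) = c - 1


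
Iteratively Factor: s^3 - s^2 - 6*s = (s)*(s^2 - s - 6) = s*(s - 3)*(s + 2)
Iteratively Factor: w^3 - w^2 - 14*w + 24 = (w - 3)*(w^2 + 2*w - 8) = (w - 3)*(w - 2)*(w + 4)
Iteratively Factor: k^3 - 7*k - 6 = (k + 2)*(k^2 - 2*k - 3) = (k - 3)*(k + 2)*(k + 1)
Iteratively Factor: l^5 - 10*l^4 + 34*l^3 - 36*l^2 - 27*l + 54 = (l - 2)*(l^4 - 8*l^3 + 18*l^2 - 27) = (l - 3)*(l - 2)*(l^3 - 5*l^2 + 3*l + 9) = (l - 3)*(l - 2)*(l + 1)*(l^2 - 6*l + 9) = (l - 3)^2*(l - 2)*(l + 1)*(l - 3)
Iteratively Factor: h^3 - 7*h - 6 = (h + 2)*(h^2 - 2*h - 3) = (h + 1)*(h + 2)*(h - 3)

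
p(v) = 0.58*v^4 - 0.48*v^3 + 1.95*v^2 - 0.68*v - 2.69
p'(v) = 2.32*v^3 - 1.44*v^2 + 3.9*v - 0.68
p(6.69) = 1098.12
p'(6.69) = 655.61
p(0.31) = -2.72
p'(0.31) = 0.46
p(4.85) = 306.04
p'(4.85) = 249.04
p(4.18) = 170.55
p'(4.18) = 159.90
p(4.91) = 321.26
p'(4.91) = 258.37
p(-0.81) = -0.36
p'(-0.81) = -6.02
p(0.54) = -2.51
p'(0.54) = 1.37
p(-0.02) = -2.68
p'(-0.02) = -0.76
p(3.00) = 46.84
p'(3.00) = 60.70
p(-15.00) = 31428.76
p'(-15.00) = -8213.18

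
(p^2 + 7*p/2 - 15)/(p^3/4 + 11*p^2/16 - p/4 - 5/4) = 8*(2*p^2 + 7*p - 30)/(4*p^3 + 11*p^2 - 4*p - 20)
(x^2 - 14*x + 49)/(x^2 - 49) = (x - 7)/(x + 7)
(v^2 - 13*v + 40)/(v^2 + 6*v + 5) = (v^2 - 13*v + 40)/(v^2 + 6*v + 5)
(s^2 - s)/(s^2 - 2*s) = (s - 1)/(s - 2)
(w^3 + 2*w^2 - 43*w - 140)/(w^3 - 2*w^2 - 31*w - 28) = (w + 5)/(w + 1)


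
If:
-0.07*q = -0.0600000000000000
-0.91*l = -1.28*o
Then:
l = 1.40659340659341*o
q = 0.86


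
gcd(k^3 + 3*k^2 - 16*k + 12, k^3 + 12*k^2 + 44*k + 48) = k + 6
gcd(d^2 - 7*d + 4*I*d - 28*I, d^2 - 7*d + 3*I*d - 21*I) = d - 7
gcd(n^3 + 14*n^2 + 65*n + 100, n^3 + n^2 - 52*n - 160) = n^2 + 9*n + 20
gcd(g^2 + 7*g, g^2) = g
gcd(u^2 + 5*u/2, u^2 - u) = u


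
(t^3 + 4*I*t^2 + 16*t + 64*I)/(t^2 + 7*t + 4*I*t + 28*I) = (t^2 + 16)/(t + 7)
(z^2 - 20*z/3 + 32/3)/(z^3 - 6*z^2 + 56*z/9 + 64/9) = 3/(3*z + 2)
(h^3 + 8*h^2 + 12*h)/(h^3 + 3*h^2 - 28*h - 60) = h/(h - 5)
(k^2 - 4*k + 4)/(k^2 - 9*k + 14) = (k - 2)/(k - 7)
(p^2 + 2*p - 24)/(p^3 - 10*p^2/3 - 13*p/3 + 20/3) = 3*(p + 6)/(3*p^2 + 2*p - 5)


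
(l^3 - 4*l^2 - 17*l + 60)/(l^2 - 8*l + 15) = l + 4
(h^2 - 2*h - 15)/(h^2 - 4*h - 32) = (-h^2 + 2*h + 15)/(-h^2 + 4*h + 32)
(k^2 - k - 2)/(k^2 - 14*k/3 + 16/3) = 3*(k + 1)/(3*k - 8)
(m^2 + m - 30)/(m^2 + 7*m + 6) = (m - 5)/(m + 1)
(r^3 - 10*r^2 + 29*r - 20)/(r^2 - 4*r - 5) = (r^2 - 5*r + 4)/(r + 1)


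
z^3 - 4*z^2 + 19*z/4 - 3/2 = (z - 2)*(z - 3/2)*(z - 1/2)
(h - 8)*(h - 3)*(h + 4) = h^3 - 7*h^2 - 20*h + 96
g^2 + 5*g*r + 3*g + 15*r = (g + 3)*(g + 5*r)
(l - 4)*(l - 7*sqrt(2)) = l^2 - 7*sqrt(2)*l - 4*l + 28*sqrt(2)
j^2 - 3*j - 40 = (j - 8)*(j + 5)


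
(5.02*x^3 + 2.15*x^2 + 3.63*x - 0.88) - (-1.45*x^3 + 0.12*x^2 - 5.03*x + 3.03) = 6.47*x^3 + 2.03*x^2 + 8.66*x - 3.91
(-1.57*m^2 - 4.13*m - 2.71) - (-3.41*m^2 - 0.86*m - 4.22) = 1.84*m^2 - 3.27*m + 1.51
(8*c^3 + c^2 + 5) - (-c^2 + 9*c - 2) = 8*c^3 + 2*c^2 - 9*c + 7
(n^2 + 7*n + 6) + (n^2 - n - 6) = 2*n^2 + 6*n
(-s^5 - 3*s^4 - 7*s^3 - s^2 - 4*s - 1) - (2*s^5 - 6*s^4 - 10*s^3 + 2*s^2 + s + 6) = -3*s^5 + 3*s^4 + 3*s^3 - 3*s^2 - 5*s - 7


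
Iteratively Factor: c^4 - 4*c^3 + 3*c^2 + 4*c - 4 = (c - 2)*(c^3 - 2*c^2 - c + 2) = (c - 2)^2*(c^2 - 1) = (c - 2)^2*(c + 1)*(c - 1)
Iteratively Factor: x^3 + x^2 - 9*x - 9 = (x + 3)*(x^2 - 2*x - 3) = (x + 1)*(x + 3)*(x - 3)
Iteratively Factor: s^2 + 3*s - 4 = (s + 4)*(s - 1)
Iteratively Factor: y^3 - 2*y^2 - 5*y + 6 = (y + 2)*(y^2 - 4*y + 3) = (y - 1)*(y + 2)*(y - 3)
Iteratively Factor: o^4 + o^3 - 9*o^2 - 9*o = (o)*(o^3 + o^2 - 9*o - 9) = o*(o - 3)*(o^2 + 4*o + 3) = o*(o - 3)*(o + 1)*(o + 3)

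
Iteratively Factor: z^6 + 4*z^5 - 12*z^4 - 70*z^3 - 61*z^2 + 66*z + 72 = (z + 3)*(z^5 + z^4 - 15*z^3 - 25*z^2 + 14*z + 24) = (z - 4)*(z + 3)*(z^4 + 5*z^3 + 5*z^2 - 5*z - 6) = (z - 4)*(z - 1)*(z + 3)*(z^3 + 6*z^2 + 11*z + 6) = (z - 4)*(z - 1)*(z + 2)*(z + 3)*(z^2 + 4*z + 3) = (z - 4)*(z - 1)*(z + 2)*(z + 3)^2*(z + 1)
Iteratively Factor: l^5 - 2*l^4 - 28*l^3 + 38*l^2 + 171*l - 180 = (l - 3)*(l^4 + l^3 - 25*l^2 - 37*l + 60) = (l - 5)*(l - 3)*(l^3 + 6*l^2 + 5*l - 12) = (l - 5)*(l - 3)*(l + 3)*(l^2 + 3*l - 4) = (l - 5)*(l - 3)*(l + 3)*(l + 4)*(l - 1)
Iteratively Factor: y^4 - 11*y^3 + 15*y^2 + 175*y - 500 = (y - 5)*(y^3 - 6*y^2 - 15*y + 100) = (y - 5)^2*(y^2 - y - 20) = (y - 5)^2*(y + 4)*(y - 5)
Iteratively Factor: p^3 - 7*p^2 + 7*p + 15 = (p - 3)*(p^2 - 4*p - 5) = (p - 3)*(p + 1)*(p - 5)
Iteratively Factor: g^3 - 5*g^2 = (g - 5)*(g^2) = g*(g - 5)*(g)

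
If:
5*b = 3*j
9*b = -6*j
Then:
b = 0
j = 0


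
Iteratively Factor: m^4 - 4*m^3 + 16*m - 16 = (m + 2)*(m^3 - 6*m^2 + 12*m - 8) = (m - 2)*(m + 2)*(m^2 - 4*m + 4) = (m - 2)^2*(m + 2)*(m - 2)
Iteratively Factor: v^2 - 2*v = (v)*(v - 2)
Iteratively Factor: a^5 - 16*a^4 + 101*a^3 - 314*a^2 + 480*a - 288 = (a - 3)*(a^4 - 13*a^3 + 62*a^2 - 128*a + 96) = (a - 4)*(a - 3)*(a^3 - 9*a^2 + 26*a - 24) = (a - 4)*(a - 3)*(a - 2)*(a^2 - 7*a + 12) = (a - 4)*(a - 3)^2*(a - 2)*(a - 4)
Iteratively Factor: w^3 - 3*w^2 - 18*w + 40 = (w - 2)*(w^2 - w - 20) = (w - 2)*(w + 4)*(w - 5)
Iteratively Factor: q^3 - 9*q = (q + 3)*(q^2 - 3*q) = (q - 3)*(q + 3)*(q)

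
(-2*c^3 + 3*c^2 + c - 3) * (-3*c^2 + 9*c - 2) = 6*c^5 - 27*c^4 + 28*c^3 + 12*c^2 - 29*c + 6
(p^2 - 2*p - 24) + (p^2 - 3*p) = 2*p^2 - 5*p - 24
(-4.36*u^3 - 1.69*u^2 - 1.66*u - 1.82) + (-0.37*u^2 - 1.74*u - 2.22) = -4.36*u^3 - 2.06*u^2 - 3.4*u - 4.04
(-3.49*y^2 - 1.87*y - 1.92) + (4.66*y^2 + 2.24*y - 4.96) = 1.17*y^2 + 0.37*y - 6.88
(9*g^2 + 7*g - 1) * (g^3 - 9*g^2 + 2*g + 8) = 9*g^5 - 74*g^4 - 46*g^3 + 95*g^2 + 54*g - 8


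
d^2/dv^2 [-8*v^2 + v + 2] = -16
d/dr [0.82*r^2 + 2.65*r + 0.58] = 1.64*r + 2.65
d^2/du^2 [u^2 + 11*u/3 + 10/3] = 2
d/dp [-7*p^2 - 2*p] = -14*p - 2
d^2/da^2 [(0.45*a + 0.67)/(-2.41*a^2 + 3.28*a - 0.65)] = (-(0.45*a + 0.67)*(4.82*a - 3.28)*(9.64*a - 6.56) + (6.507*a + 0.277400000000001)*(2.41*a^2 - 3.28*a + 0.65))/(2.41*a^2 - 3.28*a + 0.65)^3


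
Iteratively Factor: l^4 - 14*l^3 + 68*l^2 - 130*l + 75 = (l - 1)*(l^3 - 13*l^2 + 55*l - 75) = (l - 3)*(l - 1)*(l^2 - 10*l + 25) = (l - 5)*(l - 3)*(l - 1)*(l - 5)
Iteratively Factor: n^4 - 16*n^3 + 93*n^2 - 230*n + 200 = (n - 5)*(n^3 - 11*n^2 + 38*n - 40) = (n - 5)*(n - 4)*(n^2 - 7*n + 10) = (n - 5)^2*(n - 4)*(n - 2)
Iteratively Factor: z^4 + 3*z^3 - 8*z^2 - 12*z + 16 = (z + 2)*(z^3 + z^2 - 10*z + 8) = (z - 2)*(z + 2)*(z^2 + 3*z - 4) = (z - 2)*(z - 1)*(z + 2)*(z + 4)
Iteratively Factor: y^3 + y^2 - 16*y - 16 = (y + 1)*(y^2 - 16) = (y + 1)*(y + 4)*(y - 4)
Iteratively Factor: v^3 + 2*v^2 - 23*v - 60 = (v + 3)*(v^2 - v - 20) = (v - 5)*(v + 3)*(v + 4)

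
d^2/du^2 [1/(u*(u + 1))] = 2*(u^2 + u*(u + 1) + (u + 1)^2)/(u^3*(u + 1)^3)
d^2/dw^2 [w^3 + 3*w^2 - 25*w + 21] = 6*w + 6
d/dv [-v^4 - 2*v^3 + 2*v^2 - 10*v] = -4*v^3 - 6*v^2 + 4*v - 10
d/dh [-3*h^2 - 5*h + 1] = -6*h - 5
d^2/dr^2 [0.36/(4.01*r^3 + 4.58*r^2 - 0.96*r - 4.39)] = (-(8.6616*r + 3.2976)*(4.01*r^3 + 4.58*r^2 - 0.96*r - 4.39) + 0.36*(12.03*r^2 + 9.16*r - 0.96)*(24.06*r^2 + 18.32*r - 1.92))/(4.01*r^3 + 4.58*r^2 - 0.96*r - 4.39)^3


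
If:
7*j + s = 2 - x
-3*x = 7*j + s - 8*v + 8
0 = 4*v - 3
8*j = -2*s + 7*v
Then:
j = 11/24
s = 19/24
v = 3/4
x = -2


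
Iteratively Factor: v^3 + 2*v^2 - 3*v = (v + 3)*(v^2 - v) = (v - 1)*(v + 3)*(v)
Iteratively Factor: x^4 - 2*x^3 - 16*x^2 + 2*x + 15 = (x + 3)*(x^3 - 5*x^2 - x + 5) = (x - 5)*(x + 3)*(x^2 - 1) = (x - 5)*(x + 1)*(x + 3)*(x - 1)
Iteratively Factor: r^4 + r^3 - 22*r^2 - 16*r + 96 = (r + 3)*(r^3 - 2*r^2 - 16*r + 32) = (r + 3)*(r + 4)*(r^2 - 6*r + 8) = (r - 2)*(r + 3)*(r + 4)*(r - 4)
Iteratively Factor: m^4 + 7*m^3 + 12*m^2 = (m + 3)*(m^3 + 4*m^2) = (m + 3)*(m + 4)*(m^2) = m*(m + 3)*(m + 4)*(m)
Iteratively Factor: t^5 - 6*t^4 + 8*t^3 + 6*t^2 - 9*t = (t + 1)*(t^4 - 7*t^3 + 15*t^2 - 9*t) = (t - 3)*(t + 1)*(t^3 - 4*t^2 + 3*t) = (t - 3)^2*(t + 1)*(t^2 - t) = (t - 3)^2*(t - 1)*(t + 1)*(t)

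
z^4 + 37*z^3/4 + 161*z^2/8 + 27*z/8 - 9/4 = (z - 1/4)*(z + 1/2)*(z + 3)*(z + 6)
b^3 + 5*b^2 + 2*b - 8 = (b - 1)*(b + 2)*(b + 4)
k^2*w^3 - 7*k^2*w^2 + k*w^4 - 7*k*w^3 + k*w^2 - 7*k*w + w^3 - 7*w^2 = w*(k + w)*(w - 7)*(k*w + 1)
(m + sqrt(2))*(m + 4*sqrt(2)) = m^2 + 5*sqrt(2)*m + 8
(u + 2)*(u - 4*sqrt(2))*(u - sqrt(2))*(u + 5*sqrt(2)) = u^4 + 2*u^3 - 42*u^2 - 84*u + 40*sqrt(2)*u + 80*sqrt(2)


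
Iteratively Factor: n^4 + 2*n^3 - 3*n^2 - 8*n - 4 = (n + 1)*(n^3 + n^2 - 4*n - 4) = (n + 1)*(n + 2)*(n^2 - n - 2) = (n - 2)*(n + 1)*(n + 2)*(n + 1)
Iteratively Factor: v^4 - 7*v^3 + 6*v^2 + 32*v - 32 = (v - 4)*(v^3 - 3*v^2 - 6*v + 8) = (v - 4)*(v + 2)*(v^2 - 5*v + 4) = (v - 4)^2*(v + 2)*(v - 1)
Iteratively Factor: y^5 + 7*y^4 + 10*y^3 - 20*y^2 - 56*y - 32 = (y - 2)*(y^4 + 9*y^3 + 28*y^2 + 36*y + 16) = (y - 2)*(y + 4)*(y^3 + 5*y^2 + 8*y + 4) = (y - 2)*(y + 2)*(y + 4)*(y^2 + 3*y + 2) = (y - 2)*(y + 1)*(y + 2)*(y + 4)*(y + 2)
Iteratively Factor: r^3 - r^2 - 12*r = (r + 3)*(r^2 - 4*r) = r*(r + 3)*(r - 4)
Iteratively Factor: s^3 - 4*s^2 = (s)*(s^2 - 4*s) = s^2*(s - 4)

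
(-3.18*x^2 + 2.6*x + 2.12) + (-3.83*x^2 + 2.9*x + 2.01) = -7.01*x^2 + 5.5*x + 4.13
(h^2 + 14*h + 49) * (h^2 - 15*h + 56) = h^4 - h^3 - 105*h^2 + 49*h + 2744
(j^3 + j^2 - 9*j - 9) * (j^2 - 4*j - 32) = j^5 - 3*j^4 - 45*j^3 - 5*j^2 + 324*j + 288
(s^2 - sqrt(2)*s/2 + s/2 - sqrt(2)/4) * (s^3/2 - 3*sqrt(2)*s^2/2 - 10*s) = s^5/2 - 7*sqrt(2)*s^4/4 + s^4/4 - 17*s^3/2 - 7*sqrt(2)*s^3/8 - 17*s^2/4 + 5*sqrt(2)*s^2 + 5*sqrt(2)*s/2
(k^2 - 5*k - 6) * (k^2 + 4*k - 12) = k^4 - k^3 - 38*k^2 + 36*k + 72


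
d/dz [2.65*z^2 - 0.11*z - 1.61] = 5.3*z - 0.11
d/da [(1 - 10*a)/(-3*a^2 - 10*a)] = 2*(-15*a^2 + 3*a + 5)/(a^2*(9*a^2 + 60*a + 100))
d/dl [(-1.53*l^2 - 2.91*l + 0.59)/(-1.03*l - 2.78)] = (1.5759*l^2 + 8.5068*l + 8.6975)/(1.0609*l^2 + 5.7268*l + 7.7284)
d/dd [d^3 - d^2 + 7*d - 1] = 3*d^2 - 2*d + 7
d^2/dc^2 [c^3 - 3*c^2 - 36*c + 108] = 6*c - 6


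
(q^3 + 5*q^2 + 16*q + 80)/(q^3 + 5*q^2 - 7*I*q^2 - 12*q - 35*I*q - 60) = (q + 4*I)/(q - 3*I)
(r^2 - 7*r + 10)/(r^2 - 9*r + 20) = (r - 2)/(r - 4)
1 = 1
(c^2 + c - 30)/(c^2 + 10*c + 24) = (c - 5)/(c + 4)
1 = 1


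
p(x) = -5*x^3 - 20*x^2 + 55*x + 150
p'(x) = -15*x^2 - 40*x + 55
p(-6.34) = 271.59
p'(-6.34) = -294.33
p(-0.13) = 142.52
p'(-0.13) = 59.95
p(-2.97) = -58.78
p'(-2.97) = 41.49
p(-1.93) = 5.30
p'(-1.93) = 76.33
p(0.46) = 170.58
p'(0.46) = 33.43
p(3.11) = -22.79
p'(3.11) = -214.48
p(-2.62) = -41.46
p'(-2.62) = 56.83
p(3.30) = -65.98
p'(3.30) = -240.35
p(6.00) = -1320.00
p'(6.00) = -725.00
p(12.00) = -10710.00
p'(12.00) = -2585.00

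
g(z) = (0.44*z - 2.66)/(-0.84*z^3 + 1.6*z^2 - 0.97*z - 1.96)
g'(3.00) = -0.14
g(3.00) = 0.10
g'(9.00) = 0.00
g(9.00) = -0.00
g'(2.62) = -0.25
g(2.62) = 0.17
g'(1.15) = -0.46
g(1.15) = 0.96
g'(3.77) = -0.05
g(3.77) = 0.04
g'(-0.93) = -18.30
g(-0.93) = -3.06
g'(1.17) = -0.48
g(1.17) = 0.95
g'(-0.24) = -2.25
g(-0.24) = 1.70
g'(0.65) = -0.18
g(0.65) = 1.11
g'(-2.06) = -0.29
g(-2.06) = -0.25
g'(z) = (0.44*z - 2.66)*(2.52*z^2 - 3.2*z + 0.97)/(-0.84*z^3 + 1.6*z^2 - 0.97*z - 1.96)^2 + 0.44/(-0.84*z^3 + 1.6*z^2 - 0.97*z - 1.96)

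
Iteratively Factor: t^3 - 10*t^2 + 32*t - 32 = (t - 4)*(t^2 - 6*t + 8) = (t - 4)*(t - 2)*(t - 4)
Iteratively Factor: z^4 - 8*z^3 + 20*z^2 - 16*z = (z)*(z^3 - 8*z^2 + 20*z - 16) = z*(z - 2)*(z^2 - 6*z + 8) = z*(z - 4)*(z - 2)*(z - 2)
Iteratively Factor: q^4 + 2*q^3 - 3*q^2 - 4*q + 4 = (q + 2)*(q^3 - 3*q + 2) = (q - 1)*(q + 2)*(q^2 + q - 2) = (q - 1)^2*(q + 2)*(q + 2)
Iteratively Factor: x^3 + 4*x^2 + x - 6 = (x + 3)*(x^2 + x - 2) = (x + 2)*(x + 3)*(x - 1)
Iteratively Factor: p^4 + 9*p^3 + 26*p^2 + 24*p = (p)*(p^3 + 9*p^2 + 26*p + 24) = p*(p + 4)*(p^2 + 5*p + 6) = p*(p + 2)*(p + 4)*(p + 3)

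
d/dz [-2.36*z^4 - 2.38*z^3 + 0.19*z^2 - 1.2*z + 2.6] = -9.44*z^3 - 7.14*z^2 + 0.38*z - 1.2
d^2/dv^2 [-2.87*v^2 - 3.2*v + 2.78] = -5.74000000000000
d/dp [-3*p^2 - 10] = -6*p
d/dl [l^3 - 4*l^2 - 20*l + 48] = 3*l^2 - 8*l - 20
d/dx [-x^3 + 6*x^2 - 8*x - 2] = -3*x^2 + 12*x - 8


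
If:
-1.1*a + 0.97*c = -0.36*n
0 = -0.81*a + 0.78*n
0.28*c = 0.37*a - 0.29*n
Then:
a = 0.00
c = 0.00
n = 0.00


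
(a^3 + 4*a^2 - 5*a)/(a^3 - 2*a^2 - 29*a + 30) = a/(a - 6)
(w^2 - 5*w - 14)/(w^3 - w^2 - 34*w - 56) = 1/(w + 4)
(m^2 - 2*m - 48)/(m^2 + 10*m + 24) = (m - 8)/(m + 4)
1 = 1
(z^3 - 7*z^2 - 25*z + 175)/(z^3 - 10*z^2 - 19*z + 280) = (z - 5)/(z - 8)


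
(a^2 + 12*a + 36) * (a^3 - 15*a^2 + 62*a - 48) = a^5 - 3*a^4 - 82*a^3 + 156*a^2 + 1656*a - 1728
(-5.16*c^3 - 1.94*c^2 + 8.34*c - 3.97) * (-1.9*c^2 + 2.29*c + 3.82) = 9.804*c^5 - 8.1304*c^4 - 39.9998*c^3 + 19.2308*c^2 + 22.7675*c - 15.1654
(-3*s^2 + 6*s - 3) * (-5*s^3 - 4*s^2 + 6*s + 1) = 15*s^5 - 18*s^4 - 27*s^3 + 45*s^2 - 12*s - 3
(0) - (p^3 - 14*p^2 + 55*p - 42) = -p^3 + 14*p^2 - 55*p + 42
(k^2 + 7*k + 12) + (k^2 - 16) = 2*k^2 + 7*k - 4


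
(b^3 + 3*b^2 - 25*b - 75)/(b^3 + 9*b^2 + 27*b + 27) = (b^2 - 25)/(b^2 + 6*b + 9)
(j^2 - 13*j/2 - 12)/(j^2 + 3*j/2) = (j - 8)/j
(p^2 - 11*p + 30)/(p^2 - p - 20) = (p - 6)/(p + 4)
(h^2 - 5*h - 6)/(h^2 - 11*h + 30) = (h + 1)/(h - 5)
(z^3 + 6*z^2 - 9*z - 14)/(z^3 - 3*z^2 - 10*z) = (-z^3 - 6*z^2 + 9*z + 14)/(z*(-z^2 + 3*z + 10))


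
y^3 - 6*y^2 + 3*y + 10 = (y - 5)*(y - 2)*(y + 1)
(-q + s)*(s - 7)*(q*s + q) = -q^2*s^2 + 6*q^2*s + 7*q^2 + q*s^3 - 6*q*s^2 - 7*q*s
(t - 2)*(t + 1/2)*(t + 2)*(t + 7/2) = t^4 + 4*t^3 - 9*t^2/4 - 16*t - 7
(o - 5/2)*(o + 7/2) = o^2 + o - 35/4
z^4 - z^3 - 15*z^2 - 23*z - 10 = (z - 5)*(z + 1)^2*(z + 2)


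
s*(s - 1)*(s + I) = s^3 - s^2 + I*s^2 - I*s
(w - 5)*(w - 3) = w^2 - 8*w + 15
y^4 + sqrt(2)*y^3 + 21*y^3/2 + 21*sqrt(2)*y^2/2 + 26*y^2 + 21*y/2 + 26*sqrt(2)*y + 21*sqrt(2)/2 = (y + 1/2)*(y + 3)*(y + 7)*(y + sqrt(2))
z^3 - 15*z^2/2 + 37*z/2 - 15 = (z - 3)*(z - 5/2)*(z - 2)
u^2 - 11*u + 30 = (u - 6)*(u - 5)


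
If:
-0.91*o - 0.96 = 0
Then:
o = -1.05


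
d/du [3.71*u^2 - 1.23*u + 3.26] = 7.42*u - 1.23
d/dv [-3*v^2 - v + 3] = -6*v - 1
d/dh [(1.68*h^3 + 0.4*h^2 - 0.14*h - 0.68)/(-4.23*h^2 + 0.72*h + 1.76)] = (-7.1064*h^4 + 2.4192*h^3 + 8.5662*h^2 - 4.3448*h + 0.2432)/(17.8929*h^4 - 6.0912*h^3 - 14.3712*h^2 + 2.5344*h + 3.0976)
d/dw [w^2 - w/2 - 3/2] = 2*w - 1/2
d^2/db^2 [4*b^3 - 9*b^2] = 24*b - 18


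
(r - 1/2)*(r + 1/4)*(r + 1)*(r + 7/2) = r^4 + 17*r^3/4 + 9*r^2/4 - 23*r/16 - 7/16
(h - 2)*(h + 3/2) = h^2 - h/2 - 3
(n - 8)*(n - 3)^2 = n^3 - 14*n^2 + 57*n - 72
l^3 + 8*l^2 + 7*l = l*(l + 1)*(l + 7)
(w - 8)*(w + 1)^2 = w^3 - 6*w^2 - 15*w - 8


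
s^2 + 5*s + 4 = (s + 1)*(s + 4)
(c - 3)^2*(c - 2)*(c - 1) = c^4 - 9*c^3 + 29*c^2 - 39*c + 18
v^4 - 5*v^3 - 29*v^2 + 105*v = v*(v - 7)*(v - 3)*(v + 5)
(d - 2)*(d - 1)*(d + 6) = d^3 + 3*d^2 - 16*d + 12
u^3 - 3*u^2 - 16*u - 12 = (u - 6)*(u + 1)*(u + 2)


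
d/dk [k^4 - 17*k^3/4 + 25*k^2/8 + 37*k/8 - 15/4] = 4*k^3 - 51*k^2/4 + 25*k/4 + 37/8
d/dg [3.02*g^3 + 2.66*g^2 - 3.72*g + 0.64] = 9.06*g^2 + 5.32*g - 3.72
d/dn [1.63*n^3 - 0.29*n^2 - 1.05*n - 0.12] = 4.89*n^2 - 0.58*n - 1.05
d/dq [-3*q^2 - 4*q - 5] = -6*q - 4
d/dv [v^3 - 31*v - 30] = 3*v^2 - 31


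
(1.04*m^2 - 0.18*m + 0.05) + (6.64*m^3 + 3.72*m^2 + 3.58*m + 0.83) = 6.64*m^3 + 4.76*m^2 + 3.4*m + 0.88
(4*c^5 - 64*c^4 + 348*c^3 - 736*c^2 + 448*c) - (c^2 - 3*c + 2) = 4*c^5 - 64*c^4 + 348*c^3 - 737*c^2 + 451*c - 2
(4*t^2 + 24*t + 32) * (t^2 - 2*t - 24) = 4*t^4 + 16*t^3 - 112*t^2 - 640*t - 768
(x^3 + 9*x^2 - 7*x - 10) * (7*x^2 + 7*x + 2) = 7*x^5 + 70*x^4 + 16*x^3 - 101*x^2 - 84*x - 20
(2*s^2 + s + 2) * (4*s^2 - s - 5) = 8*s^4 + 2*s^3 - 3*s^2 - 7*s - 10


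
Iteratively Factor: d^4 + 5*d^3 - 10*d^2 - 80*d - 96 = (d + 2)*(d^3 + 3*d^2 - 16*d - 48) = (d - 4)*(d + 2)*(d^2 + 7*d + 12) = (d - 4)*(d + 2)*(d + 3)*(d + 4)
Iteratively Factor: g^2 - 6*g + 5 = (g - 1)*(g - 5)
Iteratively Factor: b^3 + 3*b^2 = (b)*(b^2 + 3*b) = b^2*(b + 3)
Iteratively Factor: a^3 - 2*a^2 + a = (a - 1)*(a^2 - a) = a*(a - 1)*(a - 1)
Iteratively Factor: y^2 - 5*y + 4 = (y - 1)*(y - 4)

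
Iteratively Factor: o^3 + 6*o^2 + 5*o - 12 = (o + 4)*(o^2 + 2*o - 3) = (o + 3)*(o + 4)*(o - 1)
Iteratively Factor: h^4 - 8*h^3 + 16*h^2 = (h)*(h^3 - 8*h^2 + 16*h) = h*(h - 4)*(h^2 - 4*h) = h^2*(h - 4)*(h - 4)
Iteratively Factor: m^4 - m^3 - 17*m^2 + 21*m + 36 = (m + 4)*(m^3 - 5*m^2 + 3*m + 9) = (m + 1)*(m + 4)*(m^2 - 6*m + 9) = (m - 3)*(m + 1)*(m + 4)*(m - 3)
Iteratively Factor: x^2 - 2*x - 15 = (x + 3)*(x - 5)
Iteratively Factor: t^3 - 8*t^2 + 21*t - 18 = (t - 2)*(t^2 - 6*t + 9) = (t - 3)*(t - 2)*(t - 3)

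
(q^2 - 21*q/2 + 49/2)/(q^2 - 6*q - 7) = (q - 7/2)/(q + 1)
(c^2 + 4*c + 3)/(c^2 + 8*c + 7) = (c + 3)/(c + 7)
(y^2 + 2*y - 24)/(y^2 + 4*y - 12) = (y - 4)/(y - 2)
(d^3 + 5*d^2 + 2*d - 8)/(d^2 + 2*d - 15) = (d^3 + 5*d^2 + 2*d - 8)/(d^2 + 2*d - 15)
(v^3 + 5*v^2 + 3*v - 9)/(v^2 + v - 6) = (v^2 + 2*v - 3)/(v - 2)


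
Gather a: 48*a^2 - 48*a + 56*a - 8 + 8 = 48*a^2 + 8*a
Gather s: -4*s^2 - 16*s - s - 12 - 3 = -4*s^2 - 17*s - 15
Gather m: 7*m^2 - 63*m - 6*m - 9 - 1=7*m^2 - 69*m - 10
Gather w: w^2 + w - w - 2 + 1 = w^2 - 1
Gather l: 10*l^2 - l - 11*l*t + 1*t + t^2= 10*l^2 + l*(-11*t - 1) + t^2 + t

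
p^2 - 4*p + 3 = (p - 3)*(p - 1)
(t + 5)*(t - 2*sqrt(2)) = t^2 - 2*sqrt(2)*t + 5*t - 10*sqrt(2)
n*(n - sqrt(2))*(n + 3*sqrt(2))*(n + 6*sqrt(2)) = n^4 + 8*sqrt(2)*n^3 + 18*n^2 - 36*sqrt(2)*n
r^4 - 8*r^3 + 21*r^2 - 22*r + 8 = (r - 4)*(r - 2)*(r - 1)^2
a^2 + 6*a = a*(a + 6)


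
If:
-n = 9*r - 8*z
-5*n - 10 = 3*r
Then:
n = -4*z/7 - 15/7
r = 20*z/21 + 5/21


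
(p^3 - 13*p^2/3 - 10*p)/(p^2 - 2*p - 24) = p*(3*p + 5)/(3*(p + 4))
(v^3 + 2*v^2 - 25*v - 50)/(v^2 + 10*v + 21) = (v^3 + 2*v^2 - 25*v - 50)/(v^2 + 10*v + 21)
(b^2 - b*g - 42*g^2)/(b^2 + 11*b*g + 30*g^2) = (b - 7*g)/(b + 5*g)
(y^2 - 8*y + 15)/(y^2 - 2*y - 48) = (-y^2 + 8*y - 15)/(-y^2 + 2*y + 48)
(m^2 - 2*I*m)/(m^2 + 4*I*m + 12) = m/(m + 6*I)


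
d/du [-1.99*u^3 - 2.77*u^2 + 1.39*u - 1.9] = -5.97*u^2 - 5.54*u + 1.39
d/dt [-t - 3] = -1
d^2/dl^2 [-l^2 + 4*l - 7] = -2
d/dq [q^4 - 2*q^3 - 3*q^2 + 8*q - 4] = 4*q^3 - 6*q^2 - 6*q + 8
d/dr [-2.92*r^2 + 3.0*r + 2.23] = 3.0 - 5.84*r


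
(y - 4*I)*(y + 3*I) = y^2 - I*y + 12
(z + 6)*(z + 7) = z^2 + 13*z + 42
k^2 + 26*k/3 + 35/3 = (k + 5/3)*(k + 7)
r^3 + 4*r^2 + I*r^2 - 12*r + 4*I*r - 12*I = (r - 2)*(r + 6)*(r + I)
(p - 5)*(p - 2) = p^2 - 7*p + 10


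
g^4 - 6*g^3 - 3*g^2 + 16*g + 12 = (g - 6)*(g - 2)*(g + 1)^2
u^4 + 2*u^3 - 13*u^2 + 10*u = u*(u - 2)*(u - 1)*(u + 5)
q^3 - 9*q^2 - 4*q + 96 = (q - 8)*(q - 4)*(q + 3)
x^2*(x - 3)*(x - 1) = x^4 - 4*x^3 + 3*x^2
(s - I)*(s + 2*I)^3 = s^4 + 5*I*s^3 - 6*s^2 + 4*I*s - 8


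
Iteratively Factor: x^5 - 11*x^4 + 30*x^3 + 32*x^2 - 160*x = (x - 4)*(x^4 - 7*x^3 + 2*x^2 + 40*x) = (x - 4)^2*(x^3 - 3*x^2 - 10*x) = (x - 4)^2*(x + 2)*(x^2 - 5*x) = (x - 5)*(x - 4)^2*(x + 2)*(x)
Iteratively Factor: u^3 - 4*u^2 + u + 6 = (u + 1)*(u^2 - 5*u + 6) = (u - 2)*(u + 1)*(u - 3)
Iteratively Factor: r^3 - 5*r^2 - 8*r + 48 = (r + 3)*(r^2 - 8*r + 16) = (r - 4)*(r + 3)*(r - 4)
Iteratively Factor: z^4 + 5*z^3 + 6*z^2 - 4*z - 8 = (z + 2)*(z^3 + 3*z^2 - 4) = (z - 1)*(z + 2)*(z^2 + 4*z + 4) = (z - 1)*(z + 2)^2*(z + 2)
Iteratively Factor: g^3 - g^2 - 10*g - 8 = (g + 2)*(g^2 - 3*g - 4) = (g + 1)*(g + 2)*(g - 4)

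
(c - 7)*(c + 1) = c^2 - 6*c - 7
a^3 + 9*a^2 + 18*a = a*(a + 3)*(a + 6)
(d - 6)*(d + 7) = d^2 + d - 42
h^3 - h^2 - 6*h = h*(h - 3)*(h + 2)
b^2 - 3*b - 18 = (b - 6)*(b + 3)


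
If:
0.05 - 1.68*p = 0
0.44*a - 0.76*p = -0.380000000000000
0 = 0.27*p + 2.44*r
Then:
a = -0.81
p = 0.03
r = -0.00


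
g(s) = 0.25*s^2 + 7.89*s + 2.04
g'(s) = 0.5*s + 7.89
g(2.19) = 20.52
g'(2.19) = 8.98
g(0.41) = 5.32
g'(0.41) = 8.10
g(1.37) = 13.32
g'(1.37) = 8.58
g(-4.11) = -26.16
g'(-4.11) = 5.84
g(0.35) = 4.83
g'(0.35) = 8.06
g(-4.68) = -29.41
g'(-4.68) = 5.55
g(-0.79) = -4.04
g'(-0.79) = 7.50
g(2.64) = 24.61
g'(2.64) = 9.21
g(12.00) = 132.72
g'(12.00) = 13.89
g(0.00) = 2.04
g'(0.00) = 7.89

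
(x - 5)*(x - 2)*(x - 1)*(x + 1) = x^4 - 7*x^3 + 9*x^2 + 7*x - 10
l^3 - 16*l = l*(l - 4)*(l + 4)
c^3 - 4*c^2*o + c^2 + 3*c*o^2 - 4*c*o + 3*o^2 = (c + 1)*(c - 3*o)*(c - o)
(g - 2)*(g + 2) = g^2 - 4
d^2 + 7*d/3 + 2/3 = (d + 1/3)*(d + 2)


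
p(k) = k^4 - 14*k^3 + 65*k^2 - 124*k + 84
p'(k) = 4*k^3 - 42*k^2 + 130*k - 124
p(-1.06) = 306.41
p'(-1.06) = -313.76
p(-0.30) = 127.44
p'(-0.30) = -166.89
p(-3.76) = 2413.26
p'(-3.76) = -1419.21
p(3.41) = -2.93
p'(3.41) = -10.47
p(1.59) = 1.28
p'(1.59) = -7.40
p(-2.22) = 857.09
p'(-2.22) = -663.36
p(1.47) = 2.38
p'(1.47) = -10.95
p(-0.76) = 222.26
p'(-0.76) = -248.82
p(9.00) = 588.00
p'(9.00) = 560.00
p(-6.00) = 7488.00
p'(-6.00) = -3280.00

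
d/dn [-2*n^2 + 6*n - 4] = 6 - 4*n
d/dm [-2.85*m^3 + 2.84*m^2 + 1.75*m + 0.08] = -8.55*m^2 + 5.68*m + 1.75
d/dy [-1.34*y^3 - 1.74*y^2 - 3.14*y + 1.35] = -4.02*y^2 - 3.48*y - 3.14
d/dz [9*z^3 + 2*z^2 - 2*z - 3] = 27*z^2 + 4*z - 2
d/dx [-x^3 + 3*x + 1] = 3 - 3*x^2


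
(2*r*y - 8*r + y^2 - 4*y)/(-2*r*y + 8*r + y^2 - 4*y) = (2*r + y)/(-2*r + y)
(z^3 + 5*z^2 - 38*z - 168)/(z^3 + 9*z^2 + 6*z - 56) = (z - 6)/(z - 2)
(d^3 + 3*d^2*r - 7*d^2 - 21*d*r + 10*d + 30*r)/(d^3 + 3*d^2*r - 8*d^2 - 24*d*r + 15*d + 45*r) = (d - 2)/(d - 3)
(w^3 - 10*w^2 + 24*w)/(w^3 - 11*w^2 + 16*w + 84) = w*(w - 4)/(w^2 - 5*w - 14)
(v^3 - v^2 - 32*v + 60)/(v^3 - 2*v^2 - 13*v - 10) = (v^2 + 4*v - 12)/(v^2 + 3*v + 2)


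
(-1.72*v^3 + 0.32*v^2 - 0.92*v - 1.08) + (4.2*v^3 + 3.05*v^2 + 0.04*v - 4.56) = 2.48*v^3 + 3.37*v^2 - 0.88*v - 5.64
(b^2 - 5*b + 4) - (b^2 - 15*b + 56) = 10*b - 52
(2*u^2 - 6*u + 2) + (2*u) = 2*u^2 - 4*u + 2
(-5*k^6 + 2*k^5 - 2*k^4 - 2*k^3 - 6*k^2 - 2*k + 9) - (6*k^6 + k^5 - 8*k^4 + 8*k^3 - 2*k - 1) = -11*k^6 + k^5 + 6*k^4 - 10*k^3 - 6*k^2 + 10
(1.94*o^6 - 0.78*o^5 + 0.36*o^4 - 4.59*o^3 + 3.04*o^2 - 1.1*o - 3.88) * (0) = 0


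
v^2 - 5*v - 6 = (v - 6)*(v + 1)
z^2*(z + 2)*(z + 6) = z^4 + 8*z^3 + 12*z^2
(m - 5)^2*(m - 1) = m^3 - 11*m^2 + 35*m - 25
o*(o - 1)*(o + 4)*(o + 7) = o^4 + 10*o^3 + 17*o^2 - 28*o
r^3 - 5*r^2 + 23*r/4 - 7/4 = (r - 7/2)*(r - 1)*(r - 1/2)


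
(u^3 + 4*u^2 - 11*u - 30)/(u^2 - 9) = (u^2 + 7*u + 10)/(u + 3)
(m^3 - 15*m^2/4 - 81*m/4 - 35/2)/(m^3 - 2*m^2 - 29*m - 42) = (m + 5/4)/(m + 3)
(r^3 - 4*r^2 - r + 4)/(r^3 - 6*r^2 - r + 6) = (r - 4)/(r - 6)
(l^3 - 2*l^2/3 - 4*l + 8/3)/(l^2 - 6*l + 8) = (3*l^2 + 4*l - 4)/(3*(l - 4))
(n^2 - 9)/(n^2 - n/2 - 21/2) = 2*(n - 3)/(2*n - 7)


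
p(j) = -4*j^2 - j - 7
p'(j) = -8*j - 1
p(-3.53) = -53.31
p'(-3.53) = 27.24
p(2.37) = -31.84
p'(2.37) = -19.96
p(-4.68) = -89.93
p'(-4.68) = 36.44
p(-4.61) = -87.40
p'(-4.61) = 35.88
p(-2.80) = -35.56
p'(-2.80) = 21.40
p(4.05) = -76.66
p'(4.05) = -33.40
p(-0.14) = -6.94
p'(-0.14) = 0.12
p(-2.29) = -25.69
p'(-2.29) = 17.32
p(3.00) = -46.00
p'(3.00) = -25.00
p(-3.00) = -40.00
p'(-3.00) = 23.00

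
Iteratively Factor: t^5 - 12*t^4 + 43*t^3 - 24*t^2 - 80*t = (t + 1)*(t^4 - 13*t^3 + 56*t^2 - 80*t) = (t - 4)*(t + 1)*(t^3 - 9*t^2 + 20*t) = t*(t - 4)*(t + 1)*(t^2 - 9*t + 20) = t*(t - 4)^2*(t + 1)*(t - 5)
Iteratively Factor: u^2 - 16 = (u + 4)*(u - 4)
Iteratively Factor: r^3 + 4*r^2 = (r)*(r^2 + 4*r) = r*(r + 4)*(r)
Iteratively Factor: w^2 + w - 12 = (w + 4)*(w - 3)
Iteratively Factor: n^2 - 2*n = (n)*(n - 2)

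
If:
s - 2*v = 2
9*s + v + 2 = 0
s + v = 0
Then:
No Solution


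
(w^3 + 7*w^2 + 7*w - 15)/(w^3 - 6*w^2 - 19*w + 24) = (w + 5)/(w - 8)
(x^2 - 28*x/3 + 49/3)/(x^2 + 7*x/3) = (3*x^2 - 28*x + 49)/(x*(3*x + 7))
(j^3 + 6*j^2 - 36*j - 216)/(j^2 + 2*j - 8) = (j^3 + 6*j^2 - 36*j - 216)/(j^2 + 2*j - 8)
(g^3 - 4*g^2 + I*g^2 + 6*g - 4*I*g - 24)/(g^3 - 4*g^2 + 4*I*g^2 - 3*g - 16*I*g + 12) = (g - 2*I)/(g + I)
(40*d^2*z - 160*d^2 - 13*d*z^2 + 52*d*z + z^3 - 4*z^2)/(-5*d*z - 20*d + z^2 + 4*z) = (-8*d*z + 32*d + z^2 - 4*z)/(z + 4)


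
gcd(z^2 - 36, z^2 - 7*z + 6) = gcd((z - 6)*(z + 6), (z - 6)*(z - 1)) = z - 6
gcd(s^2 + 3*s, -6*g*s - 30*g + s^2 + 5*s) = 1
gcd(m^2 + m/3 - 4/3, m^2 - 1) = m - 1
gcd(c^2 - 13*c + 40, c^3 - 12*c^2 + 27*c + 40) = c^2 - 13*c + 40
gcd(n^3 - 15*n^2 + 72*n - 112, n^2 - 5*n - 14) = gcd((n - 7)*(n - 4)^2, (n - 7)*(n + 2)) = n - 7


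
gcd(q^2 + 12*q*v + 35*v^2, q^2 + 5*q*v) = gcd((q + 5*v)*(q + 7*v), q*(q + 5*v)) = q + 5*v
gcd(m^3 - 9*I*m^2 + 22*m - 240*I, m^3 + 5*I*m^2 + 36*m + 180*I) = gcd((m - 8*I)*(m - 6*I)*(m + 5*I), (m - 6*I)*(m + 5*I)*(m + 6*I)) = m^2 - I*m + 30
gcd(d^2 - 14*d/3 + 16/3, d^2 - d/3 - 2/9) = 1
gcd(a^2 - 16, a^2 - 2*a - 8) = a - 4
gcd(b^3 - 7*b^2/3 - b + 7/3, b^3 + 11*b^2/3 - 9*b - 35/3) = b^2 - 4*b/3 - 7/3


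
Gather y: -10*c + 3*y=-10*c + 3*y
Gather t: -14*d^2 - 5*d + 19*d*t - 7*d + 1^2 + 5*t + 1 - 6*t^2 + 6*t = -14*d^2 - 12*d - 6*t^2 + t*(19*d + 11) + 2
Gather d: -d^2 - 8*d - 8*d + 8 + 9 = -d^2 - 16*d + 17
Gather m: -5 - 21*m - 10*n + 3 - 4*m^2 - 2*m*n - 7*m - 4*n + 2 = -4*m^2 + m*(-2*n - 28) - 14*n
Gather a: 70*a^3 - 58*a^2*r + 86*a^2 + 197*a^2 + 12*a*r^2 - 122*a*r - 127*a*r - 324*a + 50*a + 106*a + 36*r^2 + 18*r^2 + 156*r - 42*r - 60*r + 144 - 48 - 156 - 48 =70*a^3 + a^2*(283 - 58*r) + a*(12*r^2 - 249*r - 168) + 54*r^2 + 54*r - 108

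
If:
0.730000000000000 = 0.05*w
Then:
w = 14.60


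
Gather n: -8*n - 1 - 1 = -8*n - 2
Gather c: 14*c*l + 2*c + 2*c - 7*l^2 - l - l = c*(14*l + 4) - 7*l^2 - 2*l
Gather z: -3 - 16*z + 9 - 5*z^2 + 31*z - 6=-5*z^2 + 15*z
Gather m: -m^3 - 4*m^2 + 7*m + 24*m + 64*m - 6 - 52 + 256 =-m^3 - 4*m^2 + 95*m + 198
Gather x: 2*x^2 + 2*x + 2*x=2*x^2 + 4*x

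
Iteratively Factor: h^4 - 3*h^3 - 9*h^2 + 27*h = (h - 3)*(h^3 - 9*h) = (h - 3)*(h + 3)*(h^2 - 3*h) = h*(h - 3)*(h + 3)*(h - 3)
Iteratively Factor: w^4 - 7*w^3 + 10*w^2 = (w - 5)*(w^3 - 2*w^2) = w*(w - 5)*(w^2 - 2*w) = w*(w - 5)*(w - 2)*(w)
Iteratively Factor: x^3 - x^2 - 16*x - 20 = (x + 2)*(x^2 - 3*x - 10) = (x - 5)*(x + 2)*(x + 2)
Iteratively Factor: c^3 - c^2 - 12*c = (c)*(c^2 - c - 12) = c*(c + 3)*(c - 4)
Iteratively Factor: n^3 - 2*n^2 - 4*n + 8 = (n + 2)*(n^2 - 4*n + 4) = (n - 2)*(n + 2)*(n - 2)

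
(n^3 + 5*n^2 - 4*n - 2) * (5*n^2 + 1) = 5*n^5 + 25*n^4 - 19*n^3 - 5*n^2 - 4*n - 2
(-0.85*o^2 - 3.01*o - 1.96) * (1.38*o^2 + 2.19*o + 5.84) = -1.173*o^4 - 6.0153*o^3 - 14.2607*o^2 - 21.8708*o - 11.4464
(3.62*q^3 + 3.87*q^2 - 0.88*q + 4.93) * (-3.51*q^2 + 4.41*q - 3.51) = -12.7062*q^5 + 2.3805*q^4 + 7.4493*q^3 - 34.7688*q^2 + 24.8301*q - 17.3043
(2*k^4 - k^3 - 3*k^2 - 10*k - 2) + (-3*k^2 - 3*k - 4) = 2*k^4 - k^3 - 6*k^2 - 13*k - 6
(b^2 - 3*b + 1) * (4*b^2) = 4*b^4 - 12*b^3 + 4*b^2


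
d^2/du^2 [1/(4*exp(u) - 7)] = (16*exp(u) + 28)*exp(u)/(4*exp(u) - 7)^3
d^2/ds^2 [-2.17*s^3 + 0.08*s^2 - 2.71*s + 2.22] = 0.16 - 13.02*s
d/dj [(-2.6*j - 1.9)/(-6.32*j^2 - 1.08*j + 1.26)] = (16.432*j^2 + 2.808*j - (2.6*j + 1.9)*(12.64*j + 1.08) - 3.276)/(6.32*j^2 + 1.08*j - 1.26)^2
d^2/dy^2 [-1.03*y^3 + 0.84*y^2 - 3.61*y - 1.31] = 1.68 - 6.18*y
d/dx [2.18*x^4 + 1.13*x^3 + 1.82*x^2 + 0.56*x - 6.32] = 8.72*x^3 + 3.39*x^2 + 3.64*x + 0.56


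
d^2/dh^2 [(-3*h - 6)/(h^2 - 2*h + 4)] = 6*(3*h*(h^2 - 2*h + 4) - 4*(h - 1)^2*(h + 2))/(h^2 - 2*h + 4)^3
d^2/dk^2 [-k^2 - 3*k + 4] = -2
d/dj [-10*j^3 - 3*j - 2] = -30*j^2 - 3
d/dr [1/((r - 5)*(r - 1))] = 2*(3 - r)/(r^4 - 12*r^3 + 46*r^2 - 60*r + 25)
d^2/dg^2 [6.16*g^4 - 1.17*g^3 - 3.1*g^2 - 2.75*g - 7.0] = 73.92*g^2 - 7.02*g - 6.2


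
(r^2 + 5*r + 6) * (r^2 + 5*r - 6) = r^4 + 10*r^3 + 25*r^2 - 36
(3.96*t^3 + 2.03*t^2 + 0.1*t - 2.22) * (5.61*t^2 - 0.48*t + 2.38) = 22.2156*t^5 + 9.4875*t^4 + 9.0114*t^3 - 7.6708*t^2 + 1.3036*t - 5.2836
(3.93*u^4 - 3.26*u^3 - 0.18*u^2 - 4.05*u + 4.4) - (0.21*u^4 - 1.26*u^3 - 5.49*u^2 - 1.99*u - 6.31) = 3.72*u^4 - 2.0*u^3 + 5.31*u^2 - 2.06*u + 10.71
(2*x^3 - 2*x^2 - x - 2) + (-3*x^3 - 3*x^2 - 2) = -x^3 - 5*x^2 - x - 4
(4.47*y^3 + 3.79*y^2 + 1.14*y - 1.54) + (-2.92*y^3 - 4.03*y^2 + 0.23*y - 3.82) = 1.55*y^3 - 0.24*y^2 + 1.37*y - 5.36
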